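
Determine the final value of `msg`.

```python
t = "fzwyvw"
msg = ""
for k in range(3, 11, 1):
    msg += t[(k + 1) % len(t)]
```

'vwfzwyvw'

k=3: add t[4]='v' → 'v'
k=4: add t[5]='w' → 'vw'
k=5: add t[0]='f' → 'vwf'
k=6: add t[1]='z' → 'vwfz'
k=7: add t[2]='w' → 'vwfzw'
k=8: add t[3]='y' → 'vwfzwy'
k=9: add t[4]='v' → 'vwfzwyv'
k=10: add t[5]='w' → 'vwfzwyvw'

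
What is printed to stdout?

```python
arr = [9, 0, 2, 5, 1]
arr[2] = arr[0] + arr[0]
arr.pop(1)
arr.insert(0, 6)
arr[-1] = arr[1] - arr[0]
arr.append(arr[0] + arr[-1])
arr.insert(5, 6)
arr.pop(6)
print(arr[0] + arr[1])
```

15

arr[2] = arr[0]+arr[0] = 9+9 = 18 → [9, 0, 18, 5, 1]
pop(1) removes 0 → [9, 18, 5, 1]
insert 6 at 0 → [6, 9, 18, 5, 1]
arr[-1] = arr[1]-arr[0] = 9-6 = 3 → [6, 9, 18, 5, 3]
append arr[0]+arr[-1] = 6+3 = 9 → [6, 9, 18, 5, 3, 9]
insert 6 at 5 → [6, 9, 18, 5, 3, 6, 9]
pop(6) removes 9 → [6, 9, 18, 5, 3, 6]
arr[0]+arr[1] = 6+9 = 15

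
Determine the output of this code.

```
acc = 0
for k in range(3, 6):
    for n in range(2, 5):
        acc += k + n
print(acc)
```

63

k=3,n=2: acc = 0+5 = 5
k=3,n=3: acc = 5+6 = 11
k=3,n=4: acc = 11+7 = 18
k=4,n=2: acc = 18+6 = 24
k=4,n=3: acc = 24+7 = 31
k=4,n=4: acc = 31+8 = 39
k=5,n=2: acc = 39+7 = 46
k=5,n=3: acc = 46+8 = 54
k=5,n=4: acc = 54+9 = 63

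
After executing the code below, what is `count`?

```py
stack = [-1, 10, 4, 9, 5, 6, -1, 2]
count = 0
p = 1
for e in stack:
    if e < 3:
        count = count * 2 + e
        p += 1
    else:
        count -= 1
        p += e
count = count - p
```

-62

e=-1: <3, count = 0*2+(-1) = -1; p=2
e=10: not <3, count = (-1)-1 = -2; p=12
e=4: not <3, count = (-2)-1 = -3; p=16
e=9: not <3, count = (-3)-1 = -4; p=25
e=5: not <3, count = (-4)-1 = -5; p=30
e=6: not <3, count = (-5)-1 = -6; p=36
e=-1: <3, count = (-6)*2+(-1) = -13; p=37
e=2: <3, count = (-13)*2+2 = -24; p=38
count-p = (-24)-38 = -62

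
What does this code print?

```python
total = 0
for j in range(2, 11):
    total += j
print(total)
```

54

j=2: total = 0+2 = 2
j=3: total = 2+3 = 5
j=4: total = 5+4 = 9
j=5: total = 9+5 = 14
j=6: total = 14+6 = 20
j=7: total = 20+7 = 27
j=8: total = 27+8 = 35
j=9: total = 35+9 = 44
j=10: total = 44+10 = 54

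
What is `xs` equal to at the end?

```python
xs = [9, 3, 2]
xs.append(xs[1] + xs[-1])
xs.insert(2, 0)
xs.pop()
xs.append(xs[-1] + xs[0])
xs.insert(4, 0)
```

[9, 3, 0, 2, 0, 11]

append xs[1]+xs[-1] = 3+2 = 5 → [9, 3, 2, 5]
insert 0 at 2 → [9, 3, 0, 2, 5]
pop() removes 5 → [9, 3, 0, 2]
append xs[-1]+xs[0] = 2+9 = 11 → [9, 3, 0, 2, 11]
insert 0 at 4 → [9, 3, 0, 2, 0, 11]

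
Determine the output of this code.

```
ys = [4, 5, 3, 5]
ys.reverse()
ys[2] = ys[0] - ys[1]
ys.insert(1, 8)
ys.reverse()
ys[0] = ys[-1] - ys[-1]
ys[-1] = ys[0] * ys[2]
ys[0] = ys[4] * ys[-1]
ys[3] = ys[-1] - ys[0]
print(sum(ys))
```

reverse → [5, 3, 5, 4]
ys[2] = ys[0]-ys[1] = 5-3 = 2 → [5, 3, 2, 4]
insert 8 at 1 → [5, 8, 3, 2, 4]
reverse → [4, 2, 3, 8, 5]
ys[0] = ys[-1]-ys[-1] = 5-5 = 0 → [0, 2, 3, 8, 5]
ys[-1] = ys[0]*ys[2] = 0*3 = 0 → [0, 2, 3, 8, 0]
ys[0] = ys[4]*ys[-1] = 0*0 = 0 → [0, 2, 3, 8, 0]
ys[3] = ys[-1]-ys[0] = 0-0 = 0 → [0, 2, 3, 0, 0]
sum = 5

5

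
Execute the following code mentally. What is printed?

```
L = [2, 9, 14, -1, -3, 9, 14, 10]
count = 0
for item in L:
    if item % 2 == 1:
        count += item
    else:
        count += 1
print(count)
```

item=2: not odd, count = 0+1 = 1
item=9: odd, count = 1+9 = 10
item=14: not odd, count = 10+1 = 11
item=-1: odd, count = 11+(-1) = 10
item=-3: odd, count = 10+(-3) = 7
item=9: odd, count = 7+9 = 16
item=14: not odd, count = 16+1 = 17
item=10: not odd, count = 17+1 = 18

18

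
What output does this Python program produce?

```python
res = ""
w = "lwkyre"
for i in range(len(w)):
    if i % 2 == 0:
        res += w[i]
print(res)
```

lkr

i=0: add 'l' → 'l'
i=1: skip
i=2: add 'k' → 'lk'
i=3: skip
i=4: add 'r' → 'lkr'
i=5: skip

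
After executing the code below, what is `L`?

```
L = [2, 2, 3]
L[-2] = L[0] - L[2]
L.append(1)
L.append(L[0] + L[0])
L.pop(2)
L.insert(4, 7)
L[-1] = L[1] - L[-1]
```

[2, -1, 1, 4, -8]

L[-2] = L[0]-L[2] = 2-3 = -1 → [2, -1, 3]
append 1 → [2, -1, 3, 1]
append L[0]+L[0] = 2+2 = 4 → [2, -1, 3, 1, 4]
pop(2) removes 3 → [2, -1, 1, 4]
insert 7 at 4 → [2, -1, 1, 4, 7]
L[-1] = L[1]-L[-1] = (-1)-7 = -8 → [2, -1, 1, 4, -8]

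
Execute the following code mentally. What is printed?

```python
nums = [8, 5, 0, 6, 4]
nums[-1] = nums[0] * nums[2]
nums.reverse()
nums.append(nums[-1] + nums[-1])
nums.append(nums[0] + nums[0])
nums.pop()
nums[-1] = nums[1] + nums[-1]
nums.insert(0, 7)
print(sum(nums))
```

48

nums[-1] = nums[0]*nums[2] = 8*0 = 0 → [8, 5, 0, 6, 0]
reverse → [0, 6, 0, 5, 8]
append nums[-1]+nums[-1] = 8+8 = 16 → [0, 6, 0, 5, 8, 16]
append nums[0]+nums[0] = 0+0 = 0 → [0, 6, 0, 5, 8, 16, 0]
pop() removes 0 → [0, 6, 0, 5, 8, 16]
nums[-1] = nums[1]+nums[-1] = 6+16 = 22 → [0, 6, 0, 5, 8, 22]
insert 7 at 0 → [7, 0, 6, 0, 5, 8, 22]
sum = 48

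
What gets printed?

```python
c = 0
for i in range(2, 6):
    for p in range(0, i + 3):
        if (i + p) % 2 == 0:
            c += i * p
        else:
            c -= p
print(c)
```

i=2,p=0: even sum, c = 0+0 = 0
i=2,p=1: odd sum, c = 0-1 = -1
i=2,p=2: even sum, c = (-1)+4 = 3
i=2,p=3: odd sum, c = 3-3 = 0
i=2,p=4: even sum, c = 0+8 = 8
i=3,p=0: odd sum, c = 8-0 = 8
i=3,p=1: even sum, c = 8+3 = 11
i=3,p=2: odd sum, c = 11-2 = 9
i=3,p=3: even sum, c = 9+9 = 18
i=3,p=4: odd sum, c = 18-4 = 14
i=3,p=5: even sum, c = 14+15 = 29
i=4,p=0: even sum, c = 29+0 = 29
i=4,p=1: odd sum, c = 29-1 = 28
i=4,p=2: even sum, c = 28+8 = 36
i=4,p=3: odd sum, c = 36-3 = 33
i=4,p=4: even sum, c = 33+16 = 49
i=4,p=5: odd sum, c = 49-5 = 44
i=4,p=6: even sum, c = 44+24 = 68
i=5,p=0: odd sum, c = 68-0 = 68
i=5,p=1: even sum, c = 68+5 = 73
i=5,p=2: odd sum, c = 73-2 = 71
i=5,p=3: even sum, c = 71+15 = 86
i=5,p=4: odd sum, c = 86-4 = 82
i=5,p=5: even sum, c = 82+25 = 107
i=5,p=6: odd sum, c = 107-6 = 101
i=5,p=7: even sum, c = 101+35 = 136

136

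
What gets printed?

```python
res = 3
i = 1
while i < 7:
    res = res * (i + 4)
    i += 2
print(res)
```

945

i=1: res = 3*5 = 15
i=3: res = 15*7 = 105
i=5: res = 105*9 = 945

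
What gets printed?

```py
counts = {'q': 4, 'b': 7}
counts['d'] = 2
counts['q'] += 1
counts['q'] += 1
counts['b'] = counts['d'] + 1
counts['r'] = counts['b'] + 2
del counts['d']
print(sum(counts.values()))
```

counts['d'] = 2 → {'q': 4, 'b': 7, 'd': 2}
counts['q'] = 4+1 = 5 → {'q': 5, 'b': 7, 'd': 2}
counts['q'] = 5+1 = 6 → {'q': 6, 'b': 7, 'd': 2}
counts['b'] = counts['d']+1 = 3 → {'q': 6, 'b': 3, 'd': 2}
counts['r'] = counts['b']+2 = 5 → {'q': 6, 'b': 3, 'd': 2, 'r': 5}
del 'd' → {'q': 6, 'b': 3, 'r': 5}
sum of values = 14

14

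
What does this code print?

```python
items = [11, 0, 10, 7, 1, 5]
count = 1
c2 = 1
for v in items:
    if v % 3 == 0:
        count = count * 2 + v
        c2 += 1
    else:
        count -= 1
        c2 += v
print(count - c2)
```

-40

v=11: not %3==0, count = 1-1 = 0; c2=12
v=0: %3==0, count = 0*2+0 = 0; c2=13
v=10: not %3==0, count = 0-1 = -1; c2=23
v=7: not %3==0, count = (-1)-1 = -2; c2=30
v=1: not %3==0, count = (-2)-1 = -3; c2=31
v=5: not %3==0, count = (-3)-1 = -4; c2=36
count-c2 = (-4)-36 = -40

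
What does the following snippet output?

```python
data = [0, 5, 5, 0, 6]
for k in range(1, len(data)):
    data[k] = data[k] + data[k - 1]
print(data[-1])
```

16

k=1: data[1] = 5+0 = 5 → [0, 5, 5, 0, 6]
k=2: data[2] = 5+5 = 10 → [0, 5, 10, 0, 6]
k=3: data[3] = 0+10 = 10 → [0, 5, 10, 10, 6]
k=4: data[4] = 6+10 = 16 → [0, 5, 10, 10, 16]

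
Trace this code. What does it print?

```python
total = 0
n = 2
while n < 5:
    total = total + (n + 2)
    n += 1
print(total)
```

15

n=2: total = 0+4 = 4
n=3: total = 4+5 = 9
n=4: total = 9+6 = 15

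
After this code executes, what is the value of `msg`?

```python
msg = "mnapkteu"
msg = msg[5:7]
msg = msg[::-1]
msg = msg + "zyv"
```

slice [5:7] → 'te'
reverse → 'et'
+ 'zyv' → 'etzyv'

'etzyv'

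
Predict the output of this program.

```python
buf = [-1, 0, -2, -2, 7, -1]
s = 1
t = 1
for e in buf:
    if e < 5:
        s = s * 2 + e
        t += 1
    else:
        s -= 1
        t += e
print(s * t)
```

13

e=-1: <5, s = 1*2+(-1) = 1; t=2
e=0: <5, s = 1*2+0 = 2; t=3
e=-2: <5, s = 2*2+(-2) = 2; t=4
e=-2: <5, s = 2*2+(-2) = 2; t=5
e=7: not <5, s = 2-1 = 1; t=12
e=-1: <5, s = 1*2+(-1) = 1; t=13
s*t = 1*13 = 13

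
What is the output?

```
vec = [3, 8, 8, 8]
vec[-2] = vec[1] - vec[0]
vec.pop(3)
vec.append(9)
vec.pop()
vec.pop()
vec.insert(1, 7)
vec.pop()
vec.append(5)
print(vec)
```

[3, 7, 5]

vec[-2] = vec[1]-vec[0] = 8-3 = 5 → [3, 8, 5, 8]
pop(3) removes 8 → [3, 8, 5]
append 9 → [3, 8, 5, 9]
pop() removes 9 → [3, 8, 5]
pop() removes 5 → [3, 8]
insert 7 at 1 → [3, 7, 8]
pop() removes 8 → [3, 7]
append 5 → [3, 7, 5]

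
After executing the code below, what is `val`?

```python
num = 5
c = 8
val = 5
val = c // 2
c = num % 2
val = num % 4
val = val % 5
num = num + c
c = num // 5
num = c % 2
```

1

val = 8//2 = 4
c = 5%2 = 1
val = 5%4 = 1
val = 1%5 = 1
num = 5+1 = 6
c = 6//5 = 1
num = 1%2 = 1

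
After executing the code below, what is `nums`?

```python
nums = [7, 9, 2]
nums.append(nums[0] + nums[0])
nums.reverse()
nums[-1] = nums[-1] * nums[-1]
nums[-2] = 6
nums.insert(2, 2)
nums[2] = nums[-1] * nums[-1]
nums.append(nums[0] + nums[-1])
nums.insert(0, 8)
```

[8, 14, 2, 2401, 6, 49, 63]

append nums[0]+nums[0] = 7+7 = 14 → [7, 9, 2, 14]
reverse → [14, 2, 9, 7]
nums[-1] = nums[-1]*nums[-1] = 7*7 = 49 → [14, 2, 9, 49]
nums[-2] = 6 → [14, 2, 6, 49]
insert 2 at 2 → [14, 2, 2, 6, 49]
nums[2] = nums[-1]*nums[-1] = 49*49 = 2401 → [14, 2, 2401, 6, 49]
append nums[0]+nums[-1] = 14+49 = 63 → [14, 2, 2401, 6, 49, 63]
insert 8 at 0 → [8, 14, 2, 2401, 6, 49, 63]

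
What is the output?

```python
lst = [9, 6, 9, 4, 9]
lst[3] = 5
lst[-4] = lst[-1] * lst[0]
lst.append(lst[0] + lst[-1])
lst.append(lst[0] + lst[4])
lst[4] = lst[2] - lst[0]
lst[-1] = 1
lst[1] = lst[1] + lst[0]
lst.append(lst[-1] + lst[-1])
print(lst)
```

[9, 90, 9, 5, 0, 18, 1, 2]

lst[3] = 5 → [9, 6, 9, 5, 9]
lst[-4] = lst[-1]*lst[0] = 9*9 = 81 → [9, 81, 9, 5, 9]
append lst[0]+lst[-1] = 9+9 = 18 → [9, 81, 9, 5, 9, 18]
append lst[0]+lst[4] = 9+9 = 18 → [9, 81, 9, 5, 9, 18, 18]
lst[4] = lst[2]-lst[0] = 9-9 = 0 → [9, 81, 9, 5, 0, 18, 18]
lst[-1] = 1 → [9, 81, 9, 5, 0, 18, 1]
lst[1] = lst[1]+lst[0] = 81+9 = 90 → [9, 90, 9, 5, 0, 18, 1]
append lst[-1]+lst[-1] = 1+1 = 2 → [9, 90, 9, 5, 0, 18, 1, 2]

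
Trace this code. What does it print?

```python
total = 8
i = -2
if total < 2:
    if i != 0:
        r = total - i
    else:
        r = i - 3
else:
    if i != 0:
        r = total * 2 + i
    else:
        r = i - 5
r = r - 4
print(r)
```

10

total=8, i=-2
total < 2 is False; i != 0 is True
→ r = total * 2 + i = 14
r = 14-4 = 10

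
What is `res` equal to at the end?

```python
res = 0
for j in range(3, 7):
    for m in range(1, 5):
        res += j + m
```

j=3,m=1: res = 0+4 = 4
j=3,m=2: res = 4+5 = 9
j=3,m=3: res = 9+6 = 15
j=3,m=4: res = 15+7 = 22
j=4,m=1: res = 22+5 = 27
j=4,m=2: res = 27+6 = 33
j=4,m=3: res = 33+7 = 40
j=4,m=4: res = 40+8 = 48
j=5,m=1: res = 48+6 = 54
j=5,m=2: res = 54+7 = 61
j=5,m=3: res = 61+8 = 69
j=5,m=4: res = 69+9 = 78
j=6,m=1: res = 78+7 = 85
j=6,m=2: res = 85+8 = 93
j=6,m=3: res = 93+9 = 102
j=6,m=4: res = 102+10 = 112

112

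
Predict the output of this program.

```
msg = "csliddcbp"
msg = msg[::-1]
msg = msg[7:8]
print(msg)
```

reverse → 'pbcddilsc'
slice [7:8] → 's'

s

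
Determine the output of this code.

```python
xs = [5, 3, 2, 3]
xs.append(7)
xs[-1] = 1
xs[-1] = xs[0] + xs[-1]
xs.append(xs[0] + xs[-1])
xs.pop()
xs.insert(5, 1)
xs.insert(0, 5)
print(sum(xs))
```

25

append 7 → [5, 3, 2, 3, 7]
xs[-1] = 1 → [5, 3, 2, 3, 1]
xs[-1] = xs[0]+xs[-1] = 5+1 = 6 → [5, 3, 2, 3, 6]
append xs[0]+xs[-1] = 5+6 = 11 → [5, 3, 2, 3, 6, 11]
pop() removes 11 → [5, 3, 2, 3, 6]
insert 1 at 5 → [5, 3, 2, 3, 6, 1]
insert 5 at 0 → [5, 5, 3, 2, 3, 6, 1]
sum = 25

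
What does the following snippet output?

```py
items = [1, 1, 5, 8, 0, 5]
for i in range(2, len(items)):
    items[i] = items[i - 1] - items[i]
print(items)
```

i=2: items[2] = 1-5 = -4 → [1, 1, -4, 8, 0, 5]
i=3: items[3] = (-4)-8 = -12 → [1, 1, -4, -12, 0, 5]
i=4: items[4] = (-12)-0 = -12 → [1, 1, -4, -12, -12, 5]
i=5: items[5] = (-12)-5 = -17 → [1, 1, -4, -12, -12, -17]

[1, 1, -4, -12, -12, -17]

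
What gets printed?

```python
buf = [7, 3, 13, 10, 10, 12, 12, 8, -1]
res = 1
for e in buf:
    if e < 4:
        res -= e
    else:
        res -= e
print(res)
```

-73

e=7: not <4, res = 1-7 = -6
e=3: <4, res = (-6)-3 = -9
e=13: not <4, res = (-9)-13 = -22
e=10: not <4, res = (-22)-10 = -32
e=10: not <4, res = (-32)-10 = -42
e=12: not <4, res = (-42)-12 = -54
e=12: not <4, res = (-54)-12 = -66
e=8: not <4, res = (-66)-8 = -74
e=-1: <4, res = (-74)-(-1) = -73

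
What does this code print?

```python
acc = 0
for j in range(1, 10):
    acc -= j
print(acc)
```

-45

j=1: acc = 0-1 = -1
j=2: acc = (-1)-2 = -3
j=3: acc = (-3)-3 = -6
j=4: acc = (-6)-4 = -10
j=5: acc = (-10)-5 = -15
j=6: acc = (-15)-6 = -21
j=7: acc = (-21)-7 = -28
j=8: acc = (-28)-8 = -36
j=9: acc = (-36)-9 = -45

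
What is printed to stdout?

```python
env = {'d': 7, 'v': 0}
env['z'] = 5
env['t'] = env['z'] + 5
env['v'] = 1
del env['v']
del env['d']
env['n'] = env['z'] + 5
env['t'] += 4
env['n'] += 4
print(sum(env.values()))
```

33

env['z'] = 5 → {'d': 7, 'v': 0, 'z': 5}
env['t'] = env['z']+5 = 10 → {'d': 7, 'v': 0, 'z': 5, 't': 10}
env['v'] = 1 → {'d': 7, 'v': 1, 'z': 5, 't': 10}
del 'v' → {'d': 7, 'z': 5, 't': 10}
del 'd' → {'z': 5, 't': 10}
env['n'] = env['z']+5 = 10 → {'z': 5, 't': 10, 'n': 10}
env['t'] = 10+4 = 14 → {'z': 5, 't': 14, 'n': 10}
env['n'] = 10+4 = 14 → {'z': 5, 't': 14, 'n': 14}
sum of values = 33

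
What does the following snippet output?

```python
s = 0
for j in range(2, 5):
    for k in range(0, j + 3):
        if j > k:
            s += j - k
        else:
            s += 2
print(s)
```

37

j=2,k=0: 2>0, s = 0+2 = 2
j=2,k=1: 2>1, s = 2+1 = 3
j=2,k=2: not 2>2, s = 3+2 = 5
j=2,k=3: not 2>3, s = 5+2 = 7
j=2,k=4: not 2>4, s = 7+2 = 9
j=3,k=0: 3>0, s = 9+3 = 12
j=3,k=1: 3>1, s = 12+2 = 14
j=3,k=2: 3>2, s = 14+1 = 15
j=3,k=3: not 3>3, s = 15+2 = 17
j=3,k=4: not 3>4, s = 17+2 = 19
j=3,k=5: not 3>5, s = 19+2 = 21
j=4,k=0: 4>0, s = 21+4 = 25
j=4,k=1: 4>1, s = 25+3 = 28
j=4,k=2: 4>2, s = 28+2 = 30
j=4,k=3: 4>3, s = 30+1 = 31
j=4,k=4: not 4>4, s = 31+2 = 33
j=4,k=5: not 4>5, s = 33+2 = 35
j=4,k=6: not 4>6, s = 35+2 = 37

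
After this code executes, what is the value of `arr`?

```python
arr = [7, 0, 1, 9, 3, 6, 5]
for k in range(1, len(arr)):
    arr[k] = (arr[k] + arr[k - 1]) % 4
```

k=1: arr[1] = (0+7)%4 = 3 → [7, 3, 1, 9, 3, 6, 5]
k=2: arr[2] = (1+3)%4 = 0 → [7, 3, 0, 9, 3, 6, 5]
k=3: arr[3] = (9+0)%4 = 1 → [7, 3, 0, 1, 3, 6, 5]
k=4: arr[4] = (3+1)%4 = 0 → [7, 3, 0, 1, 0, 6, 5]
k=5: arr[5] = (6+0)%4 = 2 → [7, 3, 0, 1, 0, 2, 5]
k=6: arr[6] = (5+2)%4 = 3 → [7, 3, 0, 1, 0, 2, 3]

[7, 3, 0, 1, 0, 2, 3]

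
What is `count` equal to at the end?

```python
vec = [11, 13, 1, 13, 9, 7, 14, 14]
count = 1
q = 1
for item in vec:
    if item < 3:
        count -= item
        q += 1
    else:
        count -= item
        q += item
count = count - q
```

item=11: not <3, count = 1-11 = -10; q=12
item=13: not <3, count = (-10)-13 = -23; q=25
item=1: <3, count = (-23)-1 = -24; q=26
item=13: not <3, count = (-24)-13 = -37; q=39
item=9: not <3, count = (-37)-9 = -46; q=48
item=7: not <3, count = (-46)-7 = -53; q=55
item=14: not <3, count = (-53)-14 = -67; q=69
item=14: not <3, count = (-67)-14 = -81; q=83
count-q = (-81)-83 = -164

-164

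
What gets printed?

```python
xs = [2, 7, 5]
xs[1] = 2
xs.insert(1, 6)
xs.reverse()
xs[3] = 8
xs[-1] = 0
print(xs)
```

xs[1] = 2 → [2, 2, 5]
insert 6 at 1 → [2, 6, 2, 5]
reverse → [5, 2, 6, 2]
xs[3] = 8 → [5, 2, 6, 8]
xs[-1] = 0 → [5, 2, 6, 0]

[5, 2, 6, 0]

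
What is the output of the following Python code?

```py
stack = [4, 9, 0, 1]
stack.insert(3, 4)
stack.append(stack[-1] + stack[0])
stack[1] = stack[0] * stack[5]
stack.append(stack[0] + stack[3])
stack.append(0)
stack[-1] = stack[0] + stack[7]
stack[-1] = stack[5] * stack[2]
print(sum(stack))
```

insert 4 at 3 → [4, 9, 0, 4, 1]
append stack[-1]+stack[0] = 1+4 = 5 → [4, 9, 0, 4, 1, 5]
stack[1] = stack[0]*stack[5] = 4*5 = 20 → [4, 20, 0, 4, 1, 5]
append stack[0]+stack[3] = 4+4 = 8 → [4, 20, 0, 4, 1, 5, 8]
append 0 → [4, 20, 0, 4, 1, 5, 8, 0]
stack[-1] = stack[0]+stack[7] = 4+0 = 4 → [4, 20, 0, 4, 1, 5, 8, 4]
stack[-1] = stack[5]*stack[2] = 5*0 = 0 → [4, 20, 0, 4, 1, 5, 8, 0]
sum = 42

42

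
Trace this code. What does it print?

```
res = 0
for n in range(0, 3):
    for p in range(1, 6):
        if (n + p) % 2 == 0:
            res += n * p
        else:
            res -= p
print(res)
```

n=0,p=1: odd sum, res = 0-1 = -1
n=0,p=2: even sum, res = (-1)+0 = -1
n=0,p=3: odd sum, res = (-1)-3 = -4
n=0,p=4: even sum, res = (-4)+0 = -4
n=0,p=5: odd sum, res = (-4)-5 = -9
n=1,p=1: even sum, res = (-9)+1 = -8
n=1,p=2: odd sum, res = (-8)-2 = -10
n=1,p=3: even sum, res = (-10)+3 = -7
n=1,p=4: odd sum, res = (-7)-4 = -11
n=1,p=5: even sum, res = (-11)+5 = -6
n=2,p=1: odd sum, res = (-6)-1 = -7
n=2,p=2: even sum, res = (-7)+4 = -3
n=2,p=3: odd sum, res = (-3)-3 = -6
n=2,p=4: even sum, res = (-6)+8 = 2
n=2,p=5: odd sum, res = 2-5 = -3

-3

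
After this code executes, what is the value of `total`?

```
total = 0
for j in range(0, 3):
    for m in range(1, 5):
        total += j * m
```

j=0,m=1: total = 0+0 = 0
j=0,m=2: total = 0+0 = 0
j=0,m=3: total = 0+0 = 0
j=0,m=4: total = 0+0 = 0
j=1,m=1: total = 0+1 = 1
j=1,m=2: total = 1+2 = 3
j=1,m=3: total = 3+3 = 6
j=1,m=4: total = 6+4 = 10
j=2,m=1: total = 10+2 = 12
j=2,m=2: total = 12+4 = 16
j=2,m=3: total = 16+6 = 22
j=2,m=4: total = 22+8 = 30

30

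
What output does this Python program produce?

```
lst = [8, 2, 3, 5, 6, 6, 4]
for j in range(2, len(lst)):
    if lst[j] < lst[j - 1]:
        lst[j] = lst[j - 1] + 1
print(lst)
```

[8, 2, 3, 5, 6, 6, 7]

j=2: 3>=2, unchanged → [8, 2, 3, 5, 6, 6, 4]
j=3: 5>=3, unchanged → [8, 2, 3, 5, 6, 6, 4]
j=4: 6>=5, unchanged → [8, 2, 3, 5, 6, 6, 4]
j=5: 6>=6, unchanged → [8, 2, 3, 5, 6, 6, 4]
j=6: 4<6, lst[6] = 6+1 = 7 → [8, 2, 3, 5, 6, 6, 7]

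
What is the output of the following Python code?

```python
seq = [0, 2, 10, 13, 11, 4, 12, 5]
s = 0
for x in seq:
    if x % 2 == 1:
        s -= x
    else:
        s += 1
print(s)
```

x=0: not odd, s = 0+1 = 1
x=2: not odd, s = 1+1 = 2
x=10: not odd, s = 2+1 = 3
x=13: odd, s = 3-13 = -10
x=11: odd, s = (-10)-11 = -21
x=4: not odd, s = (-21)+1 = -20
x=12: not odd, s = (-20)+1 = -19
x=5: odd, s = (-19)-5 = -24

-24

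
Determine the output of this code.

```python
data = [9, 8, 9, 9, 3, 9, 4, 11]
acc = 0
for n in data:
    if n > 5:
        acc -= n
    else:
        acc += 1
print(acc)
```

n=9: >5, acc = 0-9 = -9
n=8: >5, acc = (-9)-8 = -17
n=9: >5, acc = (-17)-9 = -26
n=9: >5, acc = (-26)-9 = -35
n=3: not >5, acc = (-35)+1 = -34
n=9: >5, acc = (-34)-9 = -43
n=4: not >5, acc = (-43)+1 = -42
n=11: >5, acc = (-42)-11 = -53

-53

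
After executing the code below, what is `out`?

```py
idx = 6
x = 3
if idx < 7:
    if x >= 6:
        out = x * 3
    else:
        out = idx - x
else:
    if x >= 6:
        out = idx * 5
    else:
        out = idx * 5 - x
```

idx=6, x=3
idx < 7 is True; x >= 6 is False
→ out = idx - x = 3

3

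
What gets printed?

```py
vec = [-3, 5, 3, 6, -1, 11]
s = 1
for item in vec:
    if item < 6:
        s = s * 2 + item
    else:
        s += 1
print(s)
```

item=-3: <6, s = 1*2+(-3) = -1
item=5: <6, s = (-1)*2+5 = 3
item=3: <6, s = 3*2+3 = 9
item=6: not <6, s = 9+1 = 10
item=-1: <6, s = 10*2+(-1) = 19
item=11: not <6, s = 19+1 = 20

20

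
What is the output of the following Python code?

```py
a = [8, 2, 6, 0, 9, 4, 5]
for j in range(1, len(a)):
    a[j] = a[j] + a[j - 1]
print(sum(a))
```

138

j=1: a[1] = 2+8 = 10 → [8, 10, 6, 0, 9, 4, 5]
j=2: a[2] = 6+10 = 16 → [8, 10, 16, 0, 9, 4, 5]
j=3: a[3] = 0+16 = 16 → [8, 10, 16, 16, 9, 4, 5]
j=4: a[4] = 9+16 = 25 → [8, 10, 16, 16, 25, 4, 5]
j=5: a[5] = 4+25 = 29 → [8, 10, 16, 16, 25, 29, 5]
j=6: a[6] = 5+29 = 34 → [8, 10, 16, 16, 25, 29, 34]
sum = 138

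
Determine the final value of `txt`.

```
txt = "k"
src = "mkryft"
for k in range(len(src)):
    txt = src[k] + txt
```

k=0: prepend 'm' → 'mk'
k=1: prepend 'k' → 'kmk'
k=2: prepend 'r' → 'rkmk'
k=3: prepend 'y' → 'yrkmk'
k=4: prepend 'f' → 'fyrkmk'
k=5: prepend 't' → 'tfyrkmk'

'tfyrkmk'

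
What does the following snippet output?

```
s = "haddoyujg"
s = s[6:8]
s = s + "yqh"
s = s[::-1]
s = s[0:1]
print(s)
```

h

slice [6:8] → 'uj'
+ 'yqh' → 'ujyqh'
reverse → 'hqyju'
slice [0:1] → 'h'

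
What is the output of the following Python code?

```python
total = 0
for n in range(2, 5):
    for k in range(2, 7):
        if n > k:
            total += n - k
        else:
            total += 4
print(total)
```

n=2,k=2: not 2>2, total = 0+4 = 4
n=2,k=3: not 2>3, total = 4+4 = 8
n=2,k=4: not 2>4, total = 8+4 = 12
n=2,k=5: not 2>5, total = 12+4 = 16
n=2,k=6: not 2>6, total = 16+4 = 20
n=3,k=2: 3>2, total = 20+1 = 21
n=3,k=3: not 3>3, total = 21+4 = 25
n=3,k=4: not 3>4, total = 25+4 = 29
n=3,k=5: not 3>5, total = 29+4 = 33
n=3,k=6: not 3>6, total = 33+4 = 37
n=4,k=2: 4>2, total = 37+2 = 39
n=4,k=3: 4>3, total = 39+1 = 40
n=4,k=4: not 4>4, total = 40+4 = 44
n=4,k=5: not 4>5, total = 44+4 = 48
n=4,k=6: not 4>6, total = 48+4 = 52

52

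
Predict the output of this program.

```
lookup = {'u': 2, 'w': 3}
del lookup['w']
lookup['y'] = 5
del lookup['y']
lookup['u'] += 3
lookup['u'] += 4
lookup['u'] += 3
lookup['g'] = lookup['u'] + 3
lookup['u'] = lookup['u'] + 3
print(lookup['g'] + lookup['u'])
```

del 'w' → {'u': 2}
lookup['y'] = 5 → {'u': 2, 'y': 5}
del 'y' → {'u': 2}
lookup['u'] = 2+3 = 5 → {'u': 5}
lookup['u'] = 5+4 = 9 → {'u': 9}
lookup['u'] = 9+3 = 12 → {'u': 12}
lookup['g'] = lookup['u']+3 = 15 → {'u': 12, 'g': 15}
lookup['u'] = lookup['u']+3 = 15 → {'u': 15, 'g': 15}
lookup['g']+lookup['u'] = 15+15 = 30

30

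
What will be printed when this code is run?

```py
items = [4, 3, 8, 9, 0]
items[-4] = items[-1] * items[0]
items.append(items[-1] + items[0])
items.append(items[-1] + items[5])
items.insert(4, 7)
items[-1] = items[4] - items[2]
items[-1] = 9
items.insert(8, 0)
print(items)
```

[4, 0, 8, 9, 7, 0, 4, 9, 0]

items[-4] = items[-1]*items[0] = 0*4 = 0 → [4, 0, 8, 9, 0]
append items[-1]+items[0] = 0+4 = 4 → [4, 0, 8, 9, 0, 4]
append items[-1]+items[5] = 4+4 = 8 → [4, 0, 8, 9, 0, 4, 8]
insert 7 at 4 → [4, 0, 8, 9, 7, 0, 4, 8]
items[-1] = items[4]-items[2] = 7-8 = -1 → [4, 0, 8, 9, 7, 0, 4, -1]
items[-1] = 9 → [4, 0, 8, 9, 7, 0, 4, 9]
insert 0 at 8 → [4, 0, 8, 9, 7, 0, 4, 9, 0]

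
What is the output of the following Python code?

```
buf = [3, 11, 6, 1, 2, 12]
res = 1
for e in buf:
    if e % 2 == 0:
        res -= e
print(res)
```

e=3: not even
e=11: not even
e=6: even, res = 1-6 = -5
e=1: not even
e=2: even, res = (-5)-2 = -7
e=12: even, res = (-7)-12 = -19

-19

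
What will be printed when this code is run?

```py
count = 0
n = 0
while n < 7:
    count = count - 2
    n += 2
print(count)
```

-8

n=0: count = 0-2 = -2
n=2: count = (-2)-2 = -4
n=4: count = (-4)-2 = -6
n=6: count = (-6)-2 = -8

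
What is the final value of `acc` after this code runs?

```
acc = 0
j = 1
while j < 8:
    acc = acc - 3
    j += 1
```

j=1: acc = 0-3 = -3
j=2: acc = (-3)-3 = -6
j=3: acc = (-6)-3 = -9
j=4: acc = (-9)-3 = -12
j=5: acc = (-12)-3 = -15
j=6: acc = (-15)-3 = -18
j=7: acc = (-18)-3 = -21

-21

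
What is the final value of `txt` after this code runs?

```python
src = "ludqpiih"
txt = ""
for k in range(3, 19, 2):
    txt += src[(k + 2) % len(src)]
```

k=3: add src[5]='i' → 'i'
k=5: add src[7]='h' → 'ih'
k=7: add src[1]='u' → 'ihu'
k=9: add src[3]='q' → 'ihuq'
k=11: add src[5]='i' → 'ihuqi'
k=13: add src[7]='h' → 'ihuqih'
k=15: add src[1]='u' → 'ihuqihu'
k=17: add src[3]='q' → 'ihuqihuq'

'ihuqihuq'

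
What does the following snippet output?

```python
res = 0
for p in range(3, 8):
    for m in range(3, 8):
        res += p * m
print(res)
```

625

p=3,m=3: res = 0+9 = 9
p=3,m=4: res = 9+12 = 21
p=3,m=5: res = 21+15 = 36
p=3,m=6: res = 36+18 = 54
p=3,m=7: res = 54+21 = 75
p=4,m=3: res = 75+12 = 87
p=4,m=4: res = 87+16 = 103
p=4,m=5: res = 103+20 = 123
p=4,m=6: res = 123+24 = 147
p=4,m=7: res = 147+28 = 175
p=5,m=3: res = 175+15 = 190
p=5,m=4: res = 190+20 = 210
p=5,m=5: res = 210+25 = 235
p=5,m=6: res = 235+30 = 265
p=5,m=7: res = 265+35 = 300
p=6,m=3: res = 300+18 = 318
p=6,m=4: res = 318+24 = 342
p=6,m=5: res = 342+30 = 372
p=6,m=6: res = 372+36 = 408
p=6,m=7: res = 408+42 = 450
p=7,m=3: res = 450+21 = 471
p=7,m=4: res = 471+28 = 499
p=7,m=5: res = 499+35 = 534
p=7,m=6: res = 534+42 = 576
p=7,m=7: res = 576+49 = 625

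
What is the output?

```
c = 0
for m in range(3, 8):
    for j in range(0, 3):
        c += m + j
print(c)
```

90

m=3,j=0: c = 0+3 = 3
m=3,j=1: c = 3+4 = 7
m=3,j=2: c = 7+5 = 12
m=4,j=0: c = 12+4 = 16
m=4,j=1: c = 16+5 = 21
m=4,j=2: c = 21+6 = 27
m=5,j=0: c = 27+5 = 32
m=5,j=1: c = 32+6 = 38
m=5,j=2: c = 38+7 = 45
m=6,j=0: c = 45+6 = 51
m=6,j=1: c = 51+7 = 58
m=6,j=2: c = 58+8 = 66
m=7,j=0: c = 66+7 = 73
m=7,j=1: c = 73+8 = 81
m=7,j=2: c = 81+9 = 90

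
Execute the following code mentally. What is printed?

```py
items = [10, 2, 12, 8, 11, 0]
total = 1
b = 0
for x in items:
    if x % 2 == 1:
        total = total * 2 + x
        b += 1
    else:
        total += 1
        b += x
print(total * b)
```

x=10: not odd, total = 1+1 = 2; b=10
x=2: not odd, total = 2+1 = 3; b=12
x=12: not odd, total = 3+1 = 4; b=24
x=8: not odd, total = 4+1 = 5; b=32
x=11: odd, total = 5*2+11 = 21; b=33
x=0: not odd, total = 21+1 = 22; b=33
total*b = 22*33 = 726

726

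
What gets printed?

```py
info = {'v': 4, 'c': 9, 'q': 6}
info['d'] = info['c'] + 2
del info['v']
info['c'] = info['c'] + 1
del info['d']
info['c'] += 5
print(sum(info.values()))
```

info['d'] = info['c']+2 = 11 → {'v': 4, 'c': 9, 'q': 6, 'd': 11}
del 'v' → {'c': 9, 'q': 6, 'd': 11}
info['c'] = info['c']+1 = 10 → {'c': 10, 'q': 6, 'd': 11}
del 'd' → {'c': 10, 'q': 6}
info['c'] = 10+5 = 15 → {'c': 15, 'q': 6}
sum of values = 21

21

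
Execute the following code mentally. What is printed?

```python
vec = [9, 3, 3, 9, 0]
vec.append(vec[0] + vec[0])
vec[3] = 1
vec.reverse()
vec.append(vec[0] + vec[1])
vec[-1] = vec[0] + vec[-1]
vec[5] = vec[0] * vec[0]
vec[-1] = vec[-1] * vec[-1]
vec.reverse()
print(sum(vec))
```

append vec[0]+vec[0] = 9+9 = 18 → [9, 3, 3, 9, 0, 18]
vec[3] = 1 → [9, 3, 3, 1, 0, 18]
reverse → [18, 0, 1, 3, 3, 9]
append vec[0]+vec[1] = 18+0 = 18 → [18, 0, 1, 3, 3, 9, 18]
vec[-1] = vec[0]+vec[-1] = 18+18 = 36 → [18, 0, 1, 3, 3, 9, 36]
vec[5] = vec[0]*vec[0] = 18*18 = 324 → [18, 0, 1, 3, 3, 324, 36]
vec[-1] = vec[-1]*vec[-1] = 36*36 = 1296 → [18, 0, 1, 3, 3, 324, 1296]
reverse → [1296, 324, 3, 3, 1, 0, 18]
sum = 1645

1645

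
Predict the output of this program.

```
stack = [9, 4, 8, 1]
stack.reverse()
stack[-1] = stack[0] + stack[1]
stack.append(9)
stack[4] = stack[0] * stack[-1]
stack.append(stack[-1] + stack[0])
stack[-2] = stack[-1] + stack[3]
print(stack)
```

[1, 8, 4, 9, 19, 10]

reverse → [1, 8, 4, 9]
stack[-1] = stack[0]+stack[1] = 1+8 = 9 → [1, 8, 4, 9]
append 9 → [1, 8, 4, 9, 9]
stack[4] = stack[0]*stack[-1] = 1*9 = 9 → [1, 8, 4, 9, 9]
append stack[-1]+stack[0] = 9+1 = 10 → [1, 8, 4, 9, 9, 10]
stack[-2] = stack[-1]+stack[3] = 10+9 = 19 → [1, 8, 4, 9, 19, 10]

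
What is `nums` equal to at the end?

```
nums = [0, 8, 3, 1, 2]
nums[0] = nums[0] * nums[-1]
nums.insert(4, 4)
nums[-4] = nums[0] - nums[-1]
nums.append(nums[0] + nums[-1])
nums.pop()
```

nums[0] = nums[0]*nums[-1] = 0*2 = 0 → [0, 8, 3, 1, 2]
insert 4 at 4 → [0, 8, 3, 1, 4, 2]
nums[-4] = nums[0]-nums[-1] = 0-2 = -2 → [0, 8, -2, 1, 4, 2]
append nums[0]+nums[-1] = 0+2 = 2 → [0, 8, -2, 1, 4, 2, 2]
pop() removes 2 → [0, 8, -2, 1, 4, 2]

[0, 8, -2, 1, 4, 2]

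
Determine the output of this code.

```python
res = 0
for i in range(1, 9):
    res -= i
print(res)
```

-36

i=1: res = 0-1 = -1
i=2: res = (-1)-2 = -3
i=3: res = (-3)-3 = -6
i=4: res = (-6)-4 = -10
i=5: res = (-10)-5 = -15
i=6: res = (-15)-6 = -21
i=7: res = (-21)-7 = -28
i=8: res = (-28)-8 = -36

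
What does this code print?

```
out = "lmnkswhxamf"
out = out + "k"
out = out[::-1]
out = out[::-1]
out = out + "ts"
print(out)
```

lmnkswhxamfkts

+ 'k' → 'lmnkswhxamfk'
reverse → 'kfmaxhwsknml'
reverse → 'lmnkswhxamfk'
+ 'ts' → 'lmnkswhxamfkts'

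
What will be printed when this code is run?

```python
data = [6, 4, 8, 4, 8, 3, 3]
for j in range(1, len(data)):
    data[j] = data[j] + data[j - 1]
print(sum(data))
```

j=1: data[1] = 4+6 = 10 → [6, 10, 8, 4, 8, 3, 3]
j=2: data[2] = 8+10 = 18 → [6, 10, 18, 4, 8, 3, 3]
j=3: data[3] = 4+18 = 22 → [6, 10, 18, 22, 8, 3, 3]
j=4: data[4] = 8+22 = 30 → [6, 10, 18, 22, 30, 3, 3]
j=5: data[5] = 3+30 = 33 → [6, 10, 18, 22, 30, 33, 3]
j=6: data[6] = 3+33 = 36 → [6, 10, 18, 22, 30, 33, 36]
sum = 155

155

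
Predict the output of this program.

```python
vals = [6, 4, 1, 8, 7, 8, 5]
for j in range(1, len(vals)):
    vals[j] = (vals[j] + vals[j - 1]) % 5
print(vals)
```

j=1: vals[1] = (4+6)%5 = 0 → [6, 0, 1, 8, 7, 8, 5]
j=2: vals[2] = (1+0)%5 = 1 → [6, 0, 1, 8, 7, 8, 5]
j=3: vals[3] = (8+1)%5 = 4 → [6, 0, 1, 4, 7, 8, 5]
j=4: vals[4] = (7+4)%5 = 1 → [6, 0, 1, 4, 1, 8, 5]
j=5: vals[5] = (8+1)%5 = 4 → [6, 0, 1, 4, 1, 4, 5]
j=6: vals[6] = (5+4)%5 = 4 → [6, 0, 1, 4, 1, 4, 4]

[6, 0, 1, 4, 1, 4, 4]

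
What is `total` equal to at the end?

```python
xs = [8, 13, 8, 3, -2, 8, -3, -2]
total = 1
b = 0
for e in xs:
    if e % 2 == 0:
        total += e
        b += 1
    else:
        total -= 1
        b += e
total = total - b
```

e=8: even, total = 1+8 = 9; b=1
e=13: not even, total = 9-1 = 8; b=14
e=8: even, total = 8+8 = 16; b=15
e=3: not even, total = 16-1 = 15; b=18
e=-2: even, total = 15+(-2) = 13; b=19
e=8: even, total = 13+8 = 21; b=20
e=-3: not even, total = 21-1 = 20; b=17
e=-2: even, total = 20+(-2) = 18; b=18
total-b = 18-18 = 0

0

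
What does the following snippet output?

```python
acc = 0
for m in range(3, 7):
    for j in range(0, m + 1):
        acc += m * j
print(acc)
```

259

m=3,j=0: acc = 0+0 = 0
m=3,j=1: acc = 0+3 = 3
m=3,j=2: acc = 3+6 = 9
m=3,j=3: acc = 9+9 = 18
m=4,j=0: acc = 18+0 = 18
m=4,j=1: acc = 18+4 = 22
m=4,j=2: acc = 22+8 = 30
m=4,j=3: acc = 30+12 = 42
m=4,j=4: acc = 42+16 = 58
m=5,j=0: acc = 58+0 = 58
m=5,j=1: acc = 58+5 = 63
m=5,j=2: acc = 63+10 = 73
m=5,j=3: acc = 73+15 = 88
m=5,j=4: acc = 88+20 = 108
m=5,j=5: acc = 108+25 = 133
m=6,j=0: acc = 133+0 = 133
m=6,j=1: acc = 133+6 = 139
m=6,j=2: acc = 139+12 = 151
m=6,j=3: acc = 151+18 = 169
m=6,j=4: acc = 169+24 = 193
m=6,j=5: acc = 193+30 = 223
m=6,j=6: acc = 223+36 = 259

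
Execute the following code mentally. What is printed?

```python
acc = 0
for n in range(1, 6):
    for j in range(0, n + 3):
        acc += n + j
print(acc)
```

n=1,j=0: acc = 0+1 = 1
n=1,j=1: acc = 1+2 = 3
n=1,j=2: acc = 3+3 = 6
n=1,j=3: acc = 6+4 = 10
n=2,j=0: acc = 10+2 = 12
n=2,j=1: acc = 12+3 = 15
n=2,j=2: acc = 15+4 = 19
n=2,j=3: acc = 19+5 = 24
n=2,j=4: acc = 24+6 = 30
n=3,j=0: acc = 30+3 = 33
n=3,j=1: acc = 33+4 = 37
n=3,j=2: acc = 37+5 = 42
n=3,j=3: acc = 42+6 = 48
n=3,j=4: acc = 48+7 = 55
n=3,j=5: acc = 55+8 = 63
n=4,j=0: acc = 63+4 = 67
n=4,j=1: acc = 67+5 = 72
n=4,j=2: acc = 72+6 = 78
n=4,j=3: acc = 78+7 = 85
n=4,j=4: acc = 85+8 = 93
n=4,j=5: acc = 93+9 = 102
n=4,j=6: acc = 102+10 = 112
n=5,j=0: acc = 112+5 = 117
n=5,j=1: acc = 117+6 = 123
n=5,j=2: acc = 123+7 = 130
n=5,j=3: acc = 130+8 = 138
n=5,j=4: acc = 138+9 = 147
n=5,j=5: acc = 147+10 = 157
n=5,j=6: acc = 157+11 = 168
n=5,j=7: acc = 168+12 = 180

180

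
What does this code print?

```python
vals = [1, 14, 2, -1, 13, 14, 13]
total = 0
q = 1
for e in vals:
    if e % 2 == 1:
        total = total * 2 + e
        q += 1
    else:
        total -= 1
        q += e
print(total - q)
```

-10

e=1: odd, total = 0*2+1 = 1; q=2
e=14: not odd, total = 1-1 = 0; q=16
e=2: not odd, total = 0-1 = -1; q=18
e=-1: odd, total = (-1)*2+(-1) = -3; q=19
e=13: odd, total = (-3)*2+13 = 7; q=20
e=14: not odd, total = 7-1 = 6; q=34
e=13: odd, total = 6*2+13 = 25; q=35
total-q = 25-35 = -10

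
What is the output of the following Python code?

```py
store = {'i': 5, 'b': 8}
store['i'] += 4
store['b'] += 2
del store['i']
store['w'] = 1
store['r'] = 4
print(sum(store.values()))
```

store['i'] = 5+4 = 9 → {'i': 9, 'b': 8}
store['b'] = 8+2 = 10 → {'i': 9, 'b': 10}
del 'i' → {'b': 10}
store['w'] = 1 → {'b': 10, 'w': 1}
store['r'] = 4 → {'b': 10, 'w': 1, 'r': 4}
sum of values = 15

15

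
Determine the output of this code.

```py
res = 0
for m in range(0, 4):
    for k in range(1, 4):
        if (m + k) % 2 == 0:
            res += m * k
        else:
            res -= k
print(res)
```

8

m=0,k=1: odd sum, res = 0-1 = -1
m=0,k=2: even sum, res = (-1)+0 = -1
m=0,k=3: odd sum, res = (-1)-3 = -4
m=1,k=1: even sum, res = (-4)+1 = -3
m=1,k=2: odd sum, res = (-3)-2 = -5
m=1,k=3: even sum, res = (-5)+3 = -2
m=2,k=1: odd sum, res = (-2)-1 = -3
m=2,k=2: even sum, res = (-3)+4 = 1
m=2,k=3: odd sum, res = 1-3 = -2
m=3,k=1: even sum, res = (-2)+3 = 1
m=3,k=2: odd sum, res = 1-2 = -1
m=3,k=3: even sum, res = (-1)+9 = 8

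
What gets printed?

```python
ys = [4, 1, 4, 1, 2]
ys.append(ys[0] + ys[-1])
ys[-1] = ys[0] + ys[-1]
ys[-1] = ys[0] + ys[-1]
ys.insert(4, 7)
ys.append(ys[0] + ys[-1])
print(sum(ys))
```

append ys[0]+ys[-1] = 4+2 = 6 → [4, 1, 4, 1, 2, 6]
ys[-1] = ys[0]+ys[-1] = 4+6 = 10 → [4, 1, 4, 1, 2, 10]
ys[-1] = ys[0]+ys[-1] = 4+10 = 14 → [4, 1, 4, 1, 2, 14]
insert 7 at 4 → [4, 1, 4, 1, 7, 2, 14]
append ys[0]+ys[-1] = 4+14 = 18 → [4, 1, 4, 1, 7, 2, 14, 18]
sum = 51

51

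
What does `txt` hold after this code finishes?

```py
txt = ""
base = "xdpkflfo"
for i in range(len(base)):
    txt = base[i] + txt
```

'oflfkpdx'

i=0: prepend 'x' → 'x'
i=1: prepend 'd' → 'dx'
i=2: prepend 'p' → 'pdx'
i=3: prepend 'k' → 'kpdx'
i=4: prepend 'f' → 'fkpdx'
i=5: prepend 'l' → 'lfkpdx'
i=6: prepend 'f' → 'flfkpdx'
i=7: prepend 'o' → 'oflfkpdx'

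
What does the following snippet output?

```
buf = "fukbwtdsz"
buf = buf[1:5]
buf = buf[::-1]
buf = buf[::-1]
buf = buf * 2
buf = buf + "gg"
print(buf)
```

ukbwukbwgg

slice [1:5] → 'ukbw'
reverse → 'wbku'
reverse → 'ukbw'
repeat ×2 → 'ukbwukbw'
+ 'gg' → 'ukbwukbwgg'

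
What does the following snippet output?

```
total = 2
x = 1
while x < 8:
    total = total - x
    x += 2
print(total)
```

-14

x=1: total = 2-1 = 1
x=3: total = 1-3 = -2
x=5: total = (-2)-5 = -7
x=7: total = (-7)-7 = -14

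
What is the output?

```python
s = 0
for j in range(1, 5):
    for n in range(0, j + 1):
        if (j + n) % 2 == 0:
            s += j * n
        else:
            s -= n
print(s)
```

34

j=1,n=0: odd sum, s = 0-0 = 0
j=1,n=1: even sum, s = 0+1 = 1
j=2,n=0: even sum, s = 1+0 = 1
j=2,n=1: odd sum, s = 1-1 = 0
j=2,n=2: even sum, s = 0+4 = 4
j=3,n=0: odd sum, s = 4-0 = 4
j=3,n=1: even sum, s = 4+3 = 7
j=3,n=2: odd sum, s = 7-2 = 5
j=3,n=3: even sum, s = 5+9 = 14
j=4,n=0: even sum, s = 14+0 = 14
j=4,n=1: odd sum, s = 14-1 = 13
j=4,n=2: even sum, s = 13+8 = 21
j=4,n=3: odd sum, s = 21-3 = 18
j=4,n=4: even sum, s = 18+16 = 34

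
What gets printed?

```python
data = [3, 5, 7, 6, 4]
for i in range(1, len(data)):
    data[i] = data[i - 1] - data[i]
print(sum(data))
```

-42

i=1: data[1] = 3-5 = -2 → [3, -2, 7, 6, 4]
i=2: data[2] = (-2)-7 = -9 → [3, -2, -9, 6, 4]
i=3: data[3] = (-9)-6 = -15 → [3, -2, -9, -15, 4]
i=4: data[4] = (-15)-4 = -19 → [3, -2, -9, -15, -19]
sum = -42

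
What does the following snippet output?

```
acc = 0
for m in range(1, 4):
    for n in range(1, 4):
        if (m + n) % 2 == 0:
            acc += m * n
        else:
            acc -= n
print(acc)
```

m=1,n=1: even sum, acc = 0+1 = 1
m=1,n=2: odd sum, acc = 1-2 = -1
m=1,n=3: even sum, acc = (-1)+3 = 2
m=2,n=1: odd sum, acc = 2-1 = 1
m=2,n=2: even sum, acc = 1+4 = 5
m=2,n=3: odd sum, acc = 5-3 = 2
m=3,n=1: even sum, acc = 2+3 = 5
m=3,n=2: odd sum, acc = 5-2 = 3
m=3,n=3: even sum, acc = 3+9 = 12

12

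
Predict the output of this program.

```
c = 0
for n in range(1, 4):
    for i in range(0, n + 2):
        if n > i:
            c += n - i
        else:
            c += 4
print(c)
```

n=1,i=0: 1>0, c = 0+1 = 1
n=1,i=1: not 1>1, c = 1+4 = 5
n=1,i=2: not 1>2, c = 5+4 = 9
n=2,i=0: 2>0, c = 9+2 = 11
n=2,i=1: 2>1, c = 11+1 = 12
n=2,i=2: not 2>2, c = 12+4 = 16
n=2,i=3: not 2>3, c = 16+4 = 20
n=3,i=0: 3>0, c = 20+3 = 23
n=3,i=1: 3>1, c = 23+2 = 25
n=3,i=2: 3>2, c = 25+1 = 26
n=3,i=3: not 3>3, c = 26+4 = 30
n=3,i=4: not 3>4, c = 30+4 = 34

34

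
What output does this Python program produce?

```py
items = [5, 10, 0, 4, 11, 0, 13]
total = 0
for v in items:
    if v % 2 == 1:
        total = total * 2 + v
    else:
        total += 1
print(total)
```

69

v=5: odd, total = 0*2+5 = 5
v=10: not odd, total = 5+1 = 6
v=0: not odd, total = 6+1 = 7
v=4: not odd, total = 7+1 = 8
v=11: odd, total = 8*2+11 = 27
v=0: not odd, total = 27+1 = 28
v=13: odd, total = 28*2+13 = 69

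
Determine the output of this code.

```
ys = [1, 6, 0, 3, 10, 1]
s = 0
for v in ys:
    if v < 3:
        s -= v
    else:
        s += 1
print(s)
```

v=1: <3, s = 0-1 = -1
v=6: not <3, s = (-1)+1 = 0
v=0: <3, s = 0-0 = 0
v=3: not <3, s = 0+1 = 1
v=10: not <3, s = 1+1 = 2
v=1: <3, s = 2-1 = 1

1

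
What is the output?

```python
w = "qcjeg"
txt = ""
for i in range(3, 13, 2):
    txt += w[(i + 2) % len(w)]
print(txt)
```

i=3: add w[0]='q' → 'q'
i=5: add w[2]='j' → 'qj'
i=7: add w[4]='g' → 'qjg'
i=9: add w[1]='c' → 'qjgc'
i=11: add w[3]='e' → 'qjgce'

qjgce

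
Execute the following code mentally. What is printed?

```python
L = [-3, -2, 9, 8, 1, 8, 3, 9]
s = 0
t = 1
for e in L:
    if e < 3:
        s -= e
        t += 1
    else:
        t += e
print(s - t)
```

e=-3: <3, s = 0-(-3) = 3; t=2
e=-2: <3, s = 3-(-2) = 5; t=3
e=9: not <3; t=12
e=8: not <3; t=20
e=1: <3, s = 5-1 = 4; t=21
e=8: not <3; t=29
e=3: not <3; t=32
e=9: not <3; t=41
s-t = 4-41 = -37

-37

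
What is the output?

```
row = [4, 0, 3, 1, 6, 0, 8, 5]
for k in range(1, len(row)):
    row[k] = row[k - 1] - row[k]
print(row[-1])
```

-19

k=1: row[1] = 4-0 = 4 → [4, 4, 3, 1, 6, 0, 8, 5]
k=2: row[2] = 4-3 = 1 → [4, 4, 1, 1, 6, 0, 8, 5]
k=3: row[3] = 1-1 = 0 → [4, 4, 1, 0, 6, 0, 8, 5]
k=4: row[4] = 0-6 = -6 → [4, 4, 1, 0, -6, 0, 8, 5]
k=5: row[5] = (-6)-0 = -6 → [4, 4, 1, 0, -6, -6, 8, 5]
k=6: row[6] = (-6)-8 = -14 → [4, 4, 1, 0, -6, -6, -14, 5]
k=7: row[7] = (-14)-5 = -19 → [4, 4, 1, 0, -6, -6, -14, -19]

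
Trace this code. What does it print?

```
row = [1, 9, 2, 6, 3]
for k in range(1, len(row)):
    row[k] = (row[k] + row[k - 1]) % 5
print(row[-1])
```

k=1: row[1] = (9+1)%5 = 0 → [1, 0, 2, 6, 3]
k=2: row[2] = (2+0)%5 = 2 → [1, 0, 2, 6, 3]
k=3: row[3] = (6+2)%5 = 3 → [1, 0, 2, 3, 3]
k=4: row[4] = (3+3)%5 = 1 → [1, 0, 2, 3, 1]

1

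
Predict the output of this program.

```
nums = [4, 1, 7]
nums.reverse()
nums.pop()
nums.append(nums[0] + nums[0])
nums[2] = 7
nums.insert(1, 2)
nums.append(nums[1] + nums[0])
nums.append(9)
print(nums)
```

[7, 2, 1, 7, 9, 9]

reverse → [7, 1, 4]
pop() removes 4 → [7, 1]
append nums[0]+nums[0] = 7+7 = 14 → [7, 1, 14]
nums[2] = 7 → [7, 1, 7]
insert 2 at 1 → [7, 2, 1, 7]
append nums[1]+nums[0] = 2+7 = 9 → [7, 2, 1, 7, 9]
append 9 → [7, 2, 1, 7, 9, 9]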